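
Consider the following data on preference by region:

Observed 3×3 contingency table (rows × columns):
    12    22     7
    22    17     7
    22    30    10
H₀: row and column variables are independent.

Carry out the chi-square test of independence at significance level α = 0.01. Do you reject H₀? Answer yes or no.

Row totals [41, 46, 62], col totals [56, 69, 24], n=149
χ² = (12−15.41)²/15.41 + (22−18.99)²/18.99 + (7−6.60)²/6.60 + (22−17.29)²/17.29 + (17−21.30)²/21.30 + (7−7.41)²/7.41 + (22−23.30)²/23.30 + (30−28.71)²/28.71 + (10−9.99)²/9.99 = 3.5623
df = 4
p-value (upper-tail) = 0.46847
At α=0.01: p ≥ α → fail to reject H₀

reject H₀: no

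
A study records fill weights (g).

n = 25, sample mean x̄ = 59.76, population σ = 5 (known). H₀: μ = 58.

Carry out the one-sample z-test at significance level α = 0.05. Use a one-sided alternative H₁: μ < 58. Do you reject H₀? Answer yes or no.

SE = σ/√n = 5/√25 = 1.0000
z = (x̄−μ₀)/SE = (59.76−58)/1.0000 = 1.7600
p-value (one-sided, H₁ less) = 0.96080
At α=0.05: p ≥ α → fail to reject H₀

reject H₀: no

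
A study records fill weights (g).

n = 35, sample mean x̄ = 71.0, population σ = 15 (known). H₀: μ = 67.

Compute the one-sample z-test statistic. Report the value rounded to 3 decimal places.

SE = σ/√n = 15/√35 = 2.5355
z = (x̄−μ₀)/SE = (71.0−67)/2.5355 = 1.5776

test statistic = 1.578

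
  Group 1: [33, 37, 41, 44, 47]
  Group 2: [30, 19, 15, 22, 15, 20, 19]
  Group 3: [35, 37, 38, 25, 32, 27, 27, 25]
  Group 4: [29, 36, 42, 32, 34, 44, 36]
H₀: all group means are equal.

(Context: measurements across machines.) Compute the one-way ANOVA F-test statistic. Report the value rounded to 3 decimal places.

Group means [40.40, 20.00, 30.75, 36.14], grand mean 31.148
SSB = Σnᵢ(x̄ᵢ−x̄)² = 1473.850; SSW = ΣΣ(x−x̄ᵢ)² = 653.557
MSB = 1473.850/3 = 491.2834; MSW = 653.557/23 = 28.4155
F = MSB/MSW = 17.2893
df = (3, 23)

test statistic = 17.289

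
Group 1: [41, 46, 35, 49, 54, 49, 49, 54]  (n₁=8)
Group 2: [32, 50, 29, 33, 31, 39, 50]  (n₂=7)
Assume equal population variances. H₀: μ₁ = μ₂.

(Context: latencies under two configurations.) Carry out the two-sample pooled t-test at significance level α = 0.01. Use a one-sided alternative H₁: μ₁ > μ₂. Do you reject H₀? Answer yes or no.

reject H₀: no

x̄₁=47.125, s₁=6.446, n₁=8
x̄₂=37.714, s₂=8.939, n₂=7
s_p² = [7·6.446² + 6·8.939²]/13 = 59.2541
SE = √(s_p²·(1/8+1/7)) = 3.9839
t = (47.125−37.714)/3.9839 = 2.3622
df = 13
p-value (one-sided, H₁ greater) = 0.01722
At α=0.01: p ≥ α → fail to reject H₀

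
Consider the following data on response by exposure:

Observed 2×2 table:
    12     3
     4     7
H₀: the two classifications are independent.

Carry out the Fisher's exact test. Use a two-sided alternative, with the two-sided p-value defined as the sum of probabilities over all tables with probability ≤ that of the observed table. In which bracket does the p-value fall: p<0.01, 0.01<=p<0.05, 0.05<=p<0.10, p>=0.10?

p-value bracket: 0.01<=p<0.05

Margins: r₁=15, r₂=11, c₁=16, c₂=10, n=26
p_obs = C(15,12)·C(11,4)/C(26,16); sum pmf over tables with pmf ≤ p_obs
p-value (two-sided) = 0.04262
→ bracket: 0.01<=p<0.05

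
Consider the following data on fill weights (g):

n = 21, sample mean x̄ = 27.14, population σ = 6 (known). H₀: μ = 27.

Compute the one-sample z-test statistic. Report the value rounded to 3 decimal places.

SE = σ/√n = 6/√21 = 1.3093
z = (x̄−μ₀)/SE = (27.14−27)/1.3093 = 0.1069

test statistic = 0.107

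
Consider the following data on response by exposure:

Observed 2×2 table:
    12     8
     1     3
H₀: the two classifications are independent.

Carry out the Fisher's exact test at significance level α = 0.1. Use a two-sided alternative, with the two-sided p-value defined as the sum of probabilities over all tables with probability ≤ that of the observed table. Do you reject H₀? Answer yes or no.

reject H₀: no

Margins: r₁=20, r₂=4, c₁=13, c₂=11, n=24
p_obs = C(20,12)·C(4,1)/C(24,13); sum pmf over tables with pmf ≤ p_obs
p-value (two-sided) = 0.30021
At α=0.1: p ≥ α → fail to reject H₀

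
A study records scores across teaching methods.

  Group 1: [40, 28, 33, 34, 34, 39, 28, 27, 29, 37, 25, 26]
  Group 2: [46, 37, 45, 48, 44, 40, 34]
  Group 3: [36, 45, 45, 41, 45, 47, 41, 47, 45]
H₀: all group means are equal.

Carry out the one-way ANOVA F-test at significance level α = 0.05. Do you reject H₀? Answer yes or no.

reject H₀: yes

Group means [31.67, 42.00, 43.56], grand mean 38.071
SSB = Σnᵢ(x̄ᵢ−x̄)² = 870.968; SSW = ΣΣ(x−x̄ᵢ)² = 556.889
MSB = 870.968/2 = 435.4841; MSW = 556.889/25 = 22.2756
F = MSB/MSW = 19.5499
df = (2, 25)
p-value (upper-tail) = 0.00001
At α=0.05: p < α → reject H₀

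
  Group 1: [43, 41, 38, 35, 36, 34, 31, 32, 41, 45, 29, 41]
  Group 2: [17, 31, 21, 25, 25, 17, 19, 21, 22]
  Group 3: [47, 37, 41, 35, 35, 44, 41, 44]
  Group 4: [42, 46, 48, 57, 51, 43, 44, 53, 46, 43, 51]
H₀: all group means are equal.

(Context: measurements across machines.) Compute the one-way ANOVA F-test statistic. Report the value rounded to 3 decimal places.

Group means [37.17, 22.00, 40.50, 47.64], grand mean 37.300
SSB = Σnᵢ(x̄ᵢ−x̄)² = 3364.188; SSW = ΣΣ(x−x̄ᵢ)² = 820.212
MSB = 3364.188/3 = 1121.3960; MSW = 820.212/36 = 22.7837
F = MSB/MSW = 49.2193
df = (3, 36)

test statistic = 49.219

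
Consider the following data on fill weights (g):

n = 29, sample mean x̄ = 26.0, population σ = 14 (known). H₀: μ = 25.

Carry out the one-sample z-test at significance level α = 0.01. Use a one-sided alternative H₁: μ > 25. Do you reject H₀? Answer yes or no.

reject H₀: no

SE = σ/√n = 14/√29 = 2.5997
z = (x̄−μ₀)/SE = (26.0−25)/2.5997 = 0.3847
p-value (one-sided, H₁ greater) = 0.35025
At α=0.01: p ≥ α → fail to reject H₀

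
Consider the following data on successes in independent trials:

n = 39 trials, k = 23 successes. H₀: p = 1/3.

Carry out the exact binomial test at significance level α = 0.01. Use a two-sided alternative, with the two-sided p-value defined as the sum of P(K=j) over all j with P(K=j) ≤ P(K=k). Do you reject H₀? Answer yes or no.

reject H₀: yes

Exact binomial: n=39, k=23, p₀=1/3=0.3333
P(X=j) = C(n,j)·p₀^j·(1−p₀)^(n−j); p = Σ P(X=j) over j with P(X=j) ≤ P(X=23)
p-value (two-sided) = 0.00108
At α=0.01: p < α → reject H₀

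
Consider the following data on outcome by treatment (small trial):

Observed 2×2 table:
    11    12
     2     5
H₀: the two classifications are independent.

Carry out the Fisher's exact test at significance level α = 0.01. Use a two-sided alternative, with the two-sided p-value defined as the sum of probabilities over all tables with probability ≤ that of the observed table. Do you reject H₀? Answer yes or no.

Margins: r₁=23, r₂=7, c₁=13, c₂=17, n=30
p_obs = C(23,11)·C(7,2)/C(30,13); sum pmf over tables with pmf ≤ p_obs
p-value (two-sided) = 0.42682
At α=0.01: p ≥ α → fail to reject H₀

reject H₀: no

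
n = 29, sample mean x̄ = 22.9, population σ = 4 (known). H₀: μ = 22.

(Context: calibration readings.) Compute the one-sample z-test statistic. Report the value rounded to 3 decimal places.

test statistic = 1.212

SE = σ/√n = 4/√29 = 0.7428
z = (x̄−μ₀)/SE = (22.9−22)/0.7428 = 1.2117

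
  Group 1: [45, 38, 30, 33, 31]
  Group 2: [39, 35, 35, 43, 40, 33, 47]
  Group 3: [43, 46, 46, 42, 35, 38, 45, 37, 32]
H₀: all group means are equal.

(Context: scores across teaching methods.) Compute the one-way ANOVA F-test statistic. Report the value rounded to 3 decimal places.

Group means [35.40, 38.86, 40.44], grand mean 38.714
SSB = Σnᵢ(x̄ᵢ−x̄)² = 82.006; SSW = ΣΣ(x−x̄ᵢ)² = 512.279
MSB = 82.006/2 = 41.0032; MSW = 512.279/18 = 28.4600
F = MSB/MSW = 1.4407
df = (2, 18)

test statistic = 1.441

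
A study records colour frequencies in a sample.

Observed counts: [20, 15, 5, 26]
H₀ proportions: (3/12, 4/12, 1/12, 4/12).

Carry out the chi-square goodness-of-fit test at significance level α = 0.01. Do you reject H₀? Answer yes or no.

reject H₀: no

n = 66; E_i = n·p_i = [16.50, 22.00, 5.50, 22.00]
χ² = (20−16.50)²/16.50 + (15−22.00)²/22.00 + (5−5.50)²/5.50 + (26−22.00)²/22.00 = 3.7424
df = 3
p-value (upper-tail) = 0.29065
At α=0.01: p ≥ α → fail to reject H₀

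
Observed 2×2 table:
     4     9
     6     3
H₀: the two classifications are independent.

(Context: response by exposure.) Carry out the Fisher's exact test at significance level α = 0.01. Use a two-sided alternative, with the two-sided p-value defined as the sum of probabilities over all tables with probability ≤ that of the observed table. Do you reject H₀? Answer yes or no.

Margins: r₁=13, r₂=9, c₁=10, c₂=12, n=22
p_obs = C(13,4)·C(9,6)/C(22,10); sum pmf over tables with pmf ≤ p_obs
p-value (two-sided) = 0.19195
At α=0.01: p ≥ α → fail to reject H₀

reject H₀: no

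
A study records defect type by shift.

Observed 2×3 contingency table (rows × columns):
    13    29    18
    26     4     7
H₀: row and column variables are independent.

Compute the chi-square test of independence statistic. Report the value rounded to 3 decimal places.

Row totals [60, 37], col totals [39, 33, 25], n=97
χ² = (13−24.12)²/24.12 + (29−20.41)²/20.41 + (18−15.46)²/15.46 + (26−14.88)²/14.88 + (4−12.59)²/12.59 + (7−9.54)²/9.54 = 24.0090
df = 2

test statistic = 24.009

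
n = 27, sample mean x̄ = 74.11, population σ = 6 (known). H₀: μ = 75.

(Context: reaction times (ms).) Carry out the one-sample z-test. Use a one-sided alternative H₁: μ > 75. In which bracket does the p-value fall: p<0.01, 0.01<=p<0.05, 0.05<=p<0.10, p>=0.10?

SE = σ/√n = 6/√27 = 1.1547
z = (x̄−μ₀)/SE = (74.11−75)/1.1547 = -0.7708
p-value (one-sided, H₁ greater) = 0.77958
→ bracket: p>=0.10

p-value bracket: p>=0.10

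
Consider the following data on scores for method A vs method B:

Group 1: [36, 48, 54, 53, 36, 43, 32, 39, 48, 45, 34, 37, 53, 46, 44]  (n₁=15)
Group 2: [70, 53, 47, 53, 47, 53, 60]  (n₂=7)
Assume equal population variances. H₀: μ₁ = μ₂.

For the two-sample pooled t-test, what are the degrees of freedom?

df = n₁ + n₂ − 2 = 15 + 7 − 2 = 20

degrees of freedom = 20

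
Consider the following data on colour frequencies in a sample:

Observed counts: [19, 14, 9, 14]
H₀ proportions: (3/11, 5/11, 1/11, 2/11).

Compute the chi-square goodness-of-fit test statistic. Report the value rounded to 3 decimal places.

test statistic = 10.498

n = 56; E_i = n·p_i = [15.27, 25.45, 5.09, 10.18]
χ² = (19−15.27)²/15.27 + (14−25.45)²/25.45 + (9−5.09)²/5.09 + (14−10.18)²/10.18 = 10.4976
df = 3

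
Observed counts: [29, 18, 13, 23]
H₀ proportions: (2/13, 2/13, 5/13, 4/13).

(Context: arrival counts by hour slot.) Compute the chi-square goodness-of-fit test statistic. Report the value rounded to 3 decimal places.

test statistic = 34.243

n = 83; E_i = n·p_i = [12.77, 12.77, 31.92, 25.54]
χ² = (29−12.77)²/12.77 + (18−12.77)²/12.77 + (13−31.92)²/31.92 + (23−25.54)²/25.54 = 34.2428
df = 3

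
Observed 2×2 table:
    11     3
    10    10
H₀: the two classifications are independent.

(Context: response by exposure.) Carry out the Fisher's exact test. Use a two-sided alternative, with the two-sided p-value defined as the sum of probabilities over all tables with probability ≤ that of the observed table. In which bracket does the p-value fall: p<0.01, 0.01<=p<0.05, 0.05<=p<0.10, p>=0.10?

p-value bracket: p>=0.10

Margins: r₁=14, r₂=20, c₁=21, c₂=13, n=34
p_obs = C(14,11)·C(20,10)/C(34,21); sum pmf over tables with pmf ≤ p_obs
p-value (two-sided) = 0.15286
→ bracket: p>=0.10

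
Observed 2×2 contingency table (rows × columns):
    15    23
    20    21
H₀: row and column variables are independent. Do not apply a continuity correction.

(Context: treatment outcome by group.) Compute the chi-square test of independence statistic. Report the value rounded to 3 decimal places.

Row totals [38, 41], col totals [35, 44], n=79
χ² = (15−16.84)²/16.84 + (23−21.16)²/21.16 + (20−18.16)²/18.16 + (21−22.84)²/22.84 = 0.6923
df = 1

test statistic = 0.692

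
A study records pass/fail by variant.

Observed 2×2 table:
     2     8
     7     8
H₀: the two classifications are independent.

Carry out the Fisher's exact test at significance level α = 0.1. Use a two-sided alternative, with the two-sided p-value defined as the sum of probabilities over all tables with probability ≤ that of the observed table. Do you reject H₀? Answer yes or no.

reject H₀: no

Margins: r₁=10, r₂=15, c₁=9, c₂=16, n=25
p_obs = C(10,2)·C(15,7)/C(25,9); sum pmf over tables with pmf ≤ p_obs
p-value (two-sided) = 0.22896
At α=0.1: p ≥ α → fail to reject H₀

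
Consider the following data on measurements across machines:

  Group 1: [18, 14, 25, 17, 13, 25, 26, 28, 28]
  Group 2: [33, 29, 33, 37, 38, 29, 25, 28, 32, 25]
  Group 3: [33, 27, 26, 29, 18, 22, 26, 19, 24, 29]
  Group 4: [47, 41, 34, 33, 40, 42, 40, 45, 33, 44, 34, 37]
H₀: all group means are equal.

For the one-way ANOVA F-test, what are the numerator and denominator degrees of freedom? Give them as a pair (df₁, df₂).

degrees of freedom = [3, 37]

k = 4 groups, N = 41 total
df = (k−1, N−k) = (4−1, 41−4) = (3, 37)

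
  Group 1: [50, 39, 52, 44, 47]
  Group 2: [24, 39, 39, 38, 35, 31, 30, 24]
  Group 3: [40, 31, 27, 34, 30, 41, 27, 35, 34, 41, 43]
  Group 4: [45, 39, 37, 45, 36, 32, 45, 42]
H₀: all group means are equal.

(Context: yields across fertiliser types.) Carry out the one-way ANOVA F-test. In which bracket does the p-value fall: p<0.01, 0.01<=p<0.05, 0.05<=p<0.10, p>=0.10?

p-value bracket: p<0.01

Group means [46.40, 32.50, 34.82, 40.12], grand mean 37.375
SSB = Σnᵢ(x̄ᵢ−x̄)² = 729.789; SSW = ΣΣ(x−x̄ᵢ)² = 879.711
MSB = 729.789/3 = 243.2629; MSW = 879.711/28 = 31.4183
F = MSB/MSW = 7.7427
df = (3, 28)
p-value (upper-tail) = 0.00064
→ bracket: p<0.01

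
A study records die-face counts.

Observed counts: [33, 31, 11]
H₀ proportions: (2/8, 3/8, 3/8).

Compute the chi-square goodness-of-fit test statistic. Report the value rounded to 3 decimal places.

test statistic = 21.551

n = 75; E_i = n·p_i = [18.75, 28.12, 28.12]
χ² = (33−18.75)²/18.75 + (31−28.12)²/28.12 + (11−28.12)²/28.12 = 21.5511
df = 2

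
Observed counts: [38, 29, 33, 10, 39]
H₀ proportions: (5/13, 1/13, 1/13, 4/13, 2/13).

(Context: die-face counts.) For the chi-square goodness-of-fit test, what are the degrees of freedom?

df = k − 1 = 5 − 1 = 4

degrees of freedom = 4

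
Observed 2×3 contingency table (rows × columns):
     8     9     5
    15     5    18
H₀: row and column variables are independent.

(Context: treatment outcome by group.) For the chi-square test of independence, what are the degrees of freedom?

degrees of freedom = 2

df = (r−1)(c−1) = (2−1)·(3−1) = 2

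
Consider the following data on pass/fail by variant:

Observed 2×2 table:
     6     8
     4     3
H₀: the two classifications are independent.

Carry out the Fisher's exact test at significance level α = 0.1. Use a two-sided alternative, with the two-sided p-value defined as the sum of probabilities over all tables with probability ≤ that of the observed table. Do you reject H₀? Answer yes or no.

Margins: r₁=14, r₂=7, c₁=10, c₂=11, n=21
p_obs = C(14,6)·C(7,4)/C(21,10); sum pmf over tables with pmf ≤ p_obs
p-value (two-sided) = 0.65944
At α=0.1: p ≥ α → fail to reject H₀

reject H₀: no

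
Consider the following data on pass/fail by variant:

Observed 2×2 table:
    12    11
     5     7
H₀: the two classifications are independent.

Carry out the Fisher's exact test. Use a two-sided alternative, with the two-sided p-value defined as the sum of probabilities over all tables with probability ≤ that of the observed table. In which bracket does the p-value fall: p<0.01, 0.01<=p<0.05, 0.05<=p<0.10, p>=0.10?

p-value bracket: p>=0.10

Margins: r₁=23, r₂=12, c₁=17, c₂=18, n=35
p_obs = C(23,12)·C(12,5)/C(35,17); sum pmf over tables with pmf ≤ p_obs
p-value (two-sided) = 0.72467
→ bracket: p>=0.10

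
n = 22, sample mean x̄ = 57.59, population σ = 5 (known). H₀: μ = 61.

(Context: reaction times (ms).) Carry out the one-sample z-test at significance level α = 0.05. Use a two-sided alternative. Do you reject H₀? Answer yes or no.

SE = σ/√n = 5/√22 = 1.0660
z = (x̄−μ₀)/SE = (57.59−61)/1.0660 = -3.1989
p-value (two-sided) = 0.00138
At α=0.05: p < α → reject H₀

reject H₀: yes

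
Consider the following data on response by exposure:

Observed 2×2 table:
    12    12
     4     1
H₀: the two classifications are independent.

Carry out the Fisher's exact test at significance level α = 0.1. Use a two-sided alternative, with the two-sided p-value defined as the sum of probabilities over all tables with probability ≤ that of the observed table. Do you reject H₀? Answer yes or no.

Margins: r₁=24, r₂=5, c₁=16, c₂=13, n=29
p_obs = C(24,12)·C(5,4)/C(29,16); sum pmf over tables with pmf ≤ p_obs
p-value (two-sided) = 0.34319
At α=0.1: p ≥ α → fail to reject H₀

reject H₀: no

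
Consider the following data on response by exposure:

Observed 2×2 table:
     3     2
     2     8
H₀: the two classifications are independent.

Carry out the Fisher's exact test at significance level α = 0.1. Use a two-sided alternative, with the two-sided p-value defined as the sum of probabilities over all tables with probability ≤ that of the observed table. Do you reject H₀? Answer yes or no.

reject H₀: no

Margins: r₁=5, r₂=10, c₁=5, c₂=10, n=15
p_obs = C(5,3)·C(10,2)/C(15,5); sum pmf over tables with pmf ≤ p_obs
p-value (two-sided) = 0.25075
At α=0.1: p ≥ α → fail to reject H₀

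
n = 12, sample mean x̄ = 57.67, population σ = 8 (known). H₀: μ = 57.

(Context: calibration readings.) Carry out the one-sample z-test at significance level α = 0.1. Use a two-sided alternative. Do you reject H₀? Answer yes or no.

SE = σ/√n = 8/√12 = 2.3094
z = (x̄−μ₀)/SE = (57.67−57)/2.3094 = 0.2901
p-value (two-sided) = 0.77173
At α=0.1: p ≥ α → fail to reject H₀

reject H₀: no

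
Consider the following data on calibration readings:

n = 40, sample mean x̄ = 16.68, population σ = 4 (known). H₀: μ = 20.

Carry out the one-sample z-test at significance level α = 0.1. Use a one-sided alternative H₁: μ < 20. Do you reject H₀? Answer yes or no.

SE = σ/√n = 4/√40 = 0.6325
z = (x̄−μ₀)/SE = (16.68−20)/0.6325 = -5.2494
p-value (one-sided, H₁ less) = 0.00000
At α=0.1: p < α → reject H₀

reject H₀: yes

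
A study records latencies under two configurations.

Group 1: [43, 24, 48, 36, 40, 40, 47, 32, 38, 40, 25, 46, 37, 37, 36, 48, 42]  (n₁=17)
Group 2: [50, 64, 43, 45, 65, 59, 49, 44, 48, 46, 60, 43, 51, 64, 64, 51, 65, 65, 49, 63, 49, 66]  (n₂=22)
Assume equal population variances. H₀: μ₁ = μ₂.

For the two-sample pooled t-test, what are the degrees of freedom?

df = n₁ + n₂ − 2 = 17 + 22 − 2 = 37

degrees of freedom = 37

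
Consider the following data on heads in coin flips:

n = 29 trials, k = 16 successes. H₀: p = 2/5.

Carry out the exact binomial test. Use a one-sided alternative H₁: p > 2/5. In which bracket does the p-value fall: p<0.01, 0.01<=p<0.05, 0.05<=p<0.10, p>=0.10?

Exact binomial: n=29, k=16, p₀=2/5=0.4000
P(X≥16) from Σ C(n,i)·p₀^i·(1−p₀)^(n−i)
p-value (one-sided, H₁ greater) = 0.07095
→ bracket: 0.05<=p<0.10

p-value bracket: 0.05<=p<0.10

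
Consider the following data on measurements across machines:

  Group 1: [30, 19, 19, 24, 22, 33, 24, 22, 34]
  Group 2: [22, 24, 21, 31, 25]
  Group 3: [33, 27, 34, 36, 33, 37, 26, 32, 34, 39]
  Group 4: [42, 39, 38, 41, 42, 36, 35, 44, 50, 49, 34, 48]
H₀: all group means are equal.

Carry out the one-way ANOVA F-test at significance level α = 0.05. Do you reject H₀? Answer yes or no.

reject H₀: yes

Group means [25.22, 24.60, 33.10, 41.50], grand mean 32.750
SSB = Σnᵢ(x̄ᵢ−x̄)² = 1762.094; SSW = ΣΣ(x−x̄ᵢ)² = 796.656
MSB = 1762.094/3 = 587.3648; MSW = 796.656/32 = 24.8955
F = MSB/MSW = 23.5932
df = (3, 32)
p-value (upper-tail) = 0.00000
At α=0.05: p < α → reject H₀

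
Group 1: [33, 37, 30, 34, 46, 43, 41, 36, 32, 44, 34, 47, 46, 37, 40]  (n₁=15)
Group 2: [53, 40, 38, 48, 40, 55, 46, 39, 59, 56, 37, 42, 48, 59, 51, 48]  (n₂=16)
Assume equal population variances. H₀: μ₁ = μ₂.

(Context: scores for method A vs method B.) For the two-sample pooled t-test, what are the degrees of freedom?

degrees of freedom = 29

df = n₁ + n₂ − 2 = 15 + 16 − 2 = 29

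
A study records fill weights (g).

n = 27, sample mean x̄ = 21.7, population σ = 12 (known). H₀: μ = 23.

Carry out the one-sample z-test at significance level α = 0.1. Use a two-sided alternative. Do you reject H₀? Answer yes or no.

SE = σ/√n = 12/√27 = 2.3094
z = (x̄−μ₀)/SE = (21.7−23)/2.3094 = -0.5629
p-value (two-sided) = 0.57349
At α=0.1: p ≥ α → fail to reject H₀

reject H₀: no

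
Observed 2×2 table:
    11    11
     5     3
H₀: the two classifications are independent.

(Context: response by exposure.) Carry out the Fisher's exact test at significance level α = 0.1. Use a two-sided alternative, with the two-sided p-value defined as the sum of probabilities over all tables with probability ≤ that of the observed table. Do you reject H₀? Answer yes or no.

Margins: r₁=22, r₂=8, c₁=16, c₂=14, n=30
p_obs = C(22,11)·C(8,5)/C(30,16); sum pmf over tables with pmf ≤ p_obs
p-value (two-sided) = 0.68873
At α=0.1: p ≥ α → fail to reject H₀

reject H₀: no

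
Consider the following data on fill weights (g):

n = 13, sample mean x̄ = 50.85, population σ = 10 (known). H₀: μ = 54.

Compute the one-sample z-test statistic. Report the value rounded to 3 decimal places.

test statistic = -1.136

SE = σ/√n = 10/√13 = 2.7735
z = (x̄−μ₀)/SE = (50.85−54)/2.7735 = -1.1357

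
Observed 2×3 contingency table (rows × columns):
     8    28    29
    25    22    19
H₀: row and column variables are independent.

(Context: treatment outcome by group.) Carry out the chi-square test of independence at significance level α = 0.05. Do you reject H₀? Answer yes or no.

Row totals [65, 66], col totals [33, 50, 48], n=131
χ² = (8−16.37)²/16.37 + (28−24.81)²/24.81 + (29−23.82)²/23.82 + (25−16.63)²/16.63 + (22−25.19)²/25.19 + (19−24.18)²/24.18 = 11.5539
df = 2
p-value (upper-tail) = 0.00310
At α=0.05: p < α → reject H₀

reject H₀: yes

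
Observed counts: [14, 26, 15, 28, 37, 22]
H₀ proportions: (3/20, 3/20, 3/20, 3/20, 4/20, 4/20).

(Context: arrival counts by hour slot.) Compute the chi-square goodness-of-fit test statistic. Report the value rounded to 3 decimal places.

n = 142; E_i = n·p_i = [21.30, 21.30, 21.30, 21.30, 28.40, 28.40]
χ² = (14−21.30)²/21.30 + (26−21.30)²/21.30 + (15−21.30)²/21.30 + (28−21.30)²/21.30 + (37−28.40)²/28.40 + (22−28.40)²/28.40 = 11.5563
df = 5

test statistic = 11.556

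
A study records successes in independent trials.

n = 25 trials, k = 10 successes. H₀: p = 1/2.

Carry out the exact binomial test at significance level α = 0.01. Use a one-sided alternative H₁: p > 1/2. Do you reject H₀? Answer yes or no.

Exact binomial: n=25, k=10, p₀=1/2=0.5000
P(X≥10) from Σ C(n,i)·p₀^i·(1−p₀)^(n−i)
p-value (one-sided, H₁ greater) = 0.88524
At α=0.01: p ≥ α → fail to reject H₀

reject H₀: no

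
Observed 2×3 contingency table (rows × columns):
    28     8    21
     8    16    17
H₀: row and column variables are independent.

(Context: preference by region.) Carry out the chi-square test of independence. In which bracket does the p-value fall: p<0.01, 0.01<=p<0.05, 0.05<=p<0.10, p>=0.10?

Row totals [57, 41], col totals [36, 24, 38], n=98
χ² = (28−20.94)²/20.94 + (8−13.96)²/13.96 + (21−22.10)²/22.10 + (8−15.06)²/15.06 + (16−10.04)²/10.04 + (17−15.90)²/15.90 = 11.9039
df = 2
p-value (upper-tail) = 0.00260
→ bracket: p<0.01

p-value bracket: p<0.01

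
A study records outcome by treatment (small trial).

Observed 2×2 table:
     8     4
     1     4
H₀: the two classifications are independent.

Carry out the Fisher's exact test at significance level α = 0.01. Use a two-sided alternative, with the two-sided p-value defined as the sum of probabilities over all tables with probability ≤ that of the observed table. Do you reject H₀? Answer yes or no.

Margins: r₁=12, r₂=5, c₁=9, c₂=8, n=17
p_obs = C(12,8)·C(5,1)/C(17,9); sum pmf over tables with pmf ≤ p_obs
p-value (two-sided) = 0.13122
At α=0.01: p ≥ α → fail to reject H₀

reject H₀: no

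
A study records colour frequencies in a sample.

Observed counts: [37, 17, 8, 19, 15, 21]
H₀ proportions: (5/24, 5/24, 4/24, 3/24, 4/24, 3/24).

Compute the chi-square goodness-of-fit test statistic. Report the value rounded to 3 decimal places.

n = 117; E_i = n·p_i = [24.38, 24.38, 19.50, 14.62, 19.50, 14.62]
χ² = (37−24.38)²/24.38 + (17−24.38)²/24.38 + (8−19.50)²/19.50 + (19−14.62)²/14.62 + (15−19.50)²/19.50 + (21−14.62)²/14.62 = 20.6786
df = 5

test statistic = 20.679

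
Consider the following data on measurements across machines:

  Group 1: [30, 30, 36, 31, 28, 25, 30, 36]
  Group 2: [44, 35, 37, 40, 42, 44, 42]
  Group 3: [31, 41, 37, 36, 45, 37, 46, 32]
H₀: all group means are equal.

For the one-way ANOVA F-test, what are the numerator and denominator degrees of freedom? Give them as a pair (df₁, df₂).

k = 3 groups, N = 23 total
df = (k−1, N−k) = (3−1, 23−3) = (2, 20)

degrees of freedom = [2, 20]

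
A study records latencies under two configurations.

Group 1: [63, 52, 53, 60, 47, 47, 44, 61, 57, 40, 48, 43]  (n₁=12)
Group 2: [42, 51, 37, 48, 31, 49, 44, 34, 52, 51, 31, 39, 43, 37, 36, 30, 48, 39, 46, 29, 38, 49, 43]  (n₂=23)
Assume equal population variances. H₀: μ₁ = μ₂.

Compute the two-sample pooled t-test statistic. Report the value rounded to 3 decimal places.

x̄₁=51.250, s₁=7.629, n₁=12
x̄₂=41.174, s₂=7.315, n₂=23
s_p² = [11·7.629² + 22·7.315²]/33 = 55.0774
SE = √(s_p²·(1/12+1/23)) = 2.6428
t = (51.250−41.174)/2.6428 = 3.8126
df = 33

test statistic = 3.813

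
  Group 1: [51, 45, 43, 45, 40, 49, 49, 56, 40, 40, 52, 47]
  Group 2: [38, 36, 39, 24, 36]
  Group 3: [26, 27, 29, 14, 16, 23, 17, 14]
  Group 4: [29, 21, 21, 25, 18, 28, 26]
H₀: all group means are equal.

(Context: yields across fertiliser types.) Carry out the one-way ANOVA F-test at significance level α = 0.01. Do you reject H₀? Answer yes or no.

reject H₀: yes

Group means [46.42, 34.60, 20.75, 24.00], grand mean 33.250
SSB = Σnᵢ(x̄ᵢ−x̄)² = 3938.383; SSW = ΣΣ(x−x̄ᵢ)² = 811.617
MSB = 3938.383/3 = 1312.7944; MSW = 811.617/28 = 28.9863
F = MSB/MSW = 45.2902
df = (3, 28)
p-value (upper-tail) = 0.00000
At α=0.01: p < α → reject H₀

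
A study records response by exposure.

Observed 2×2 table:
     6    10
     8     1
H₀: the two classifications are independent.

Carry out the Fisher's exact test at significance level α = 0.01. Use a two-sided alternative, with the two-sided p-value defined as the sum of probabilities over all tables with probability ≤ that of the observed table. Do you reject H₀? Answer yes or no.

reject H₀: no

Margins: r₁=16, r₂=9, c₁=14, c₂=11, n=25
p_obs = C(16,6)·C(9,8)/C(25,14); sum pmf over tables with pmf ≤ p_obs
p-value (two-sided) = 0.03301
At α=0.01: p ≥ α → fail to reject H₀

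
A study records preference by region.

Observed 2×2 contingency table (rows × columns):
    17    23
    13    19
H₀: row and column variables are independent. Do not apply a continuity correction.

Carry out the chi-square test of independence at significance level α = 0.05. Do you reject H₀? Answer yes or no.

reject H₀: no

Row totals [40, 32], col totals [30, 42], n=72
χ² = (17−16.67)²/16.67 + (23−23.33)²/23.33 + (13−13.33)²/13.33 + (19−18.67)²/18.67 = 0.0257
df = 1
p-value (upper-tail) = 0.87260
At α=0.05: p ≥ α → fail to reject H₀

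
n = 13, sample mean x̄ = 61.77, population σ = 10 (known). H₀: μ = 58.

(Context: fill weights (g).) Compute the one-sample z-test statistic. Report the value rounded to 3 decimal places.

SE = σ/√n = 10/√13 = 2.7735
z = (x̄−μ₀)/SE = (61.77−58)/2.7735 = 1.3593

test statistic = 1.359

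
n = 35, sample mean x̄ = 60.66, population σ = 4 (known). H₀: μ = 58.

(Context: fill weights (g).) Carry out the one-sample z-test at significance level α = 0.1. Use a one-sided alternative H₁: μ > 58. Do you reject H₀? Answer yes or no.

SE = σ/√n = 4/√35 = 0.6761
z = (x̄−μ₀)/SE = (60.66−58)/0.6761 = 3.9342
p-value (one-sided, H₁ greater) = 0.00004
At α=0.1: p < α → reject H₀

reject H₀: yes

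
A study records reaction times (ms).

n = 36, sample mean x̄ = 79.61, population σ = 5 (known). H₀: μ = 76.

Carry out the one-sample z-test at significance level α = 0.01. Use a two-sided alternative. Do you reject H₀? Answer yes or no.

SE = σ/√n = 5/√36 = 0.8333
z = (x̄−μ₀)/SE = (79.61−76)/0.8333 = 4.3320
p-value (two-sided) = 0.00001
At α=0.01: p < α → reject H₀

reject H₀: yes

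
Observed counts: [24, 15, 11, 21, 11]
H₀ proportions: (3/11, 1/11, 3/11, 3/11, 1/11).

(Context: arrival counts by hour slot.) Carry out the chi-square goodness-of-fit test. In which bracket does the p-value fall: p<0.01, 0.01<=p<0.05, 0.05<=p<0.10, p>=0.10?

n = 82; E_i = n·p_i = [22.36, 7.45, 22.36, 22.36, 7.45]
χ² = (24−22.36)²/22.36 + (15−7.45)²/7.45 + (11−22.36)²/22.36 + (21−22.36)²/22.36 + (11−7.45)²/7.45 = 15.3008
df = 4
p-value (upper-tail) = 0.00412
→ bracket: p<0.01

p-value bracket: p<0.01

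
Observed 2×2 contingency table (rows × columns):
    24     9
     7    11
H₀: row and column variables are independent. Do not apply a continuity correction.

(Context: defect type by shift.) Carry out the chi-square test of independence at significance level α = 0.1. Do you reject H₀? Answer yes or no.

Row totals [33, 18], col totals [31, 20], n=51
χ² = (24−20.06)²/20.06 + (9−12.94)²/12.94 + (7−10.94)²/10.94 + (11−7.06)²/7.06 = 5.5948
df = 1
p-value (upper-tail) = 0.01801
At α=0.1: p < α → reject H₀

reject H₀: yes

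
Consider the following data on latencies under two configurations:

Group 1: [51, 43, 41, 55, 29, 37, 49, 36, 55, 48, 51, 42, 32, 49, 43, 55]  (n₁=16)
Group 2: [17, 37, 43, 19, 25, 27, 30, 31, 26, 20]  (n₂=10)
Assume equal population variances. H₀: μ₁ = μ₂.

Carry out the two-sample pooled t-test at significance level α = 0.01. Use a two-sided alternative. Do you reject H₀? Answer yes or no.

reject H₀: yes

x̄₁=44.750, s₁=8.226, n₁=16
x̄₂=27.500, s₂=8.141, n₂=10
s_p² = [15·8.226² + 9·8.141²]/24 = 67.1458
SE = √(s_p²·(1/16+1/10)) = 3.3032
t = (44.750−27.500)/3.3032 = 5.2222
df = 24
p-value (two-sided) = 0.00002
At α=0.01: p < α → reject H₀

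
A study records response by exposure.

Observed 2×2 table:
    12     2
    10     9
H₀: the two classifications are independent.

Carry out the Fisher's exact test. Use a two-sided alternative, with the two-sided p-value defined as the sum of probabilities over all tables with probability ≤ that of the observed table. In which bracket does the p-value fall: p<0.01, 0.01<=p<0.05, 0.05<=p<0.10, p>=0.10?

p-value bracket: 0.05<=p<0.10

Margins: r₁=14, r₂=19, c₁=22, c₂=11, n=33
p_obs = C(14,12)·C(19,10)/C(33,22); sum pmf over tables with pmf ≤ p_obs
p-value (two-sided) = 0.06741
→ bracket: 0.05<=p<0.10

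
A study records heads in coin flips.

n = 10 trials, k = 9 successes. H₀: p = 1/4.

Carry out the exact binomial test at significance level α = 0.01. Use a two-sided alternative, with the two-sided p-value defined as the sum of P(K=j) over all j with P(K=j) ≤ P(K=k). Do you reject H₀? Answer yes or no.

Exact binomial: n=10, k=9, p₀=1/4=0.2500
P(X=j) = C(n,j)·p₀^j·(1−p₀)^(n−j); p = Σ P(X=j) over j with P(X=j) ≤ P(X=9)
p-value (two-sided) = 0.00003
At α=0.01: p < α → reject H₀

reject H₀: yes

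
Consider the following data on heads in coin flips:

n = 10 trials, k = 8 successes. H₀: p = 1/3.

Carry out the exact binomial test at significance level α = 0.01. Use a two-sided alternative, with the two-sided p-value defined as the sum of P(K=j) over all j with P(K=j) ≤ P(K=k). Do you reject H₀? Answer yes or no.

reject H₀: yes

Exact binomial: n=10, k=8, p₀=1/3=0.3333
P(X=j) = C(n,j)·p₀^j·(1−p₀)^(n−j); p = Σ P(X=j) over j with P(X=j) ≤ P(X=8)
p-value (two-sided) = 0.00340
At α=0.01: p < α → reject H₀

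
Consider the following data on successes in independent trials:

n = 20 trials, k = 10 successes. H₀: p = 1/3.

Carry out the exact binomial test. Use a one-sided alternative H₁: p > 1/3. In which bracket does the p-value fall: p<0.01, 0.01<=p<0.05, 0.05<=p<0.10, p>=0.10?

p-value bracket: 0.05<=p<0.10

Exact binomial: n=20, k=10, p₀=1/3=0.3333
P(X≥10) from Σ C(n,i)·p₀^i·(1−p₀)^(n−i)
p-value (one-sided, H₁ greater) = 0.09190
→ bracket: 0.05<=p<0.10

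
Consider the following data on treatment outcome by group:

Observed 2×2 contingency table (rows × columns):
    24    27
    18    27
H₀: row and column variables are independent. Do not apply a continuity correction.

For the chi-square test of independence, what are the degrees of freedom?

degrees of freedom = 1

df = (r−1)(c−1) = (2−1)·(2−1) = 1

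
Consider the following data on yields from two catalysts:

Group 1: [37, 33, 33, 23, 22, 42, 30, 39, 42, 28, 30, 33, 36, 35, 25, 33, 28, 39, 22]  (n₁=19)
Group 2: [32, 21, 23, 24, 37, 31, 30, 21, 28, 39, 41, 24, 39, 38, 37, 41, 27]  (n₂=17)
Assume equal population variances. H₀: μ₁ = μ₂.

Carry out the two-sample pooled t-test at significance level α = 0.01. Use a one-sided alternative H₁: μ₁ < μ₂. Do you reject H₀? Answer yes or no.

reject H₀: no

x̄₁=32.105, s₁=6.332, n₁=19
x̄₂=31.353, s₂=7.228, n₂=17
s_p² = [18·6.332² + 16·7.228²]/34 = 45.8139
SE = √(s_p²·(1/19+1/17)) = 2.2597
t = (32.105−31.353)/2.2597 = 0.3329
df = 34
p-value (one-sided, H₁ less) = 0.62938
At α=0.01: p ≥ α → fail to reject H₀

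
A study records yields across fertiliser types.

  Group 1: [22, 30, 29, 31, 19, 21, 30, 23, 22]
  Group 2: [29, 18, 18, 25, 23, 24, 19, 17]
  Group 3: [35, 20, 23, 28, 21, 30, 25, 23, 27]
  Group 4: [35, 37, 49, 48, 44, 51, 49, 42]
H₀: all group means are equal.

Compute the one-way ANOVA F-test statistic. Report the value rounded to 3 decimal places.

test statistic = 34.769

Group means [25.22, 21.62, 25.78, 44.38], grand mean 29.029
SSB = Σnᵢ(x̄ᵢ−x̄)² = 2548.109; SSW = ΣΣ(x−x̄ᵢ)² = 732.861
MSB = 2548.109/3 = 849.3698; MSW = 732.861/30 = 24.4287
F = MSB/MSW = 34.7693
df = (3, 30)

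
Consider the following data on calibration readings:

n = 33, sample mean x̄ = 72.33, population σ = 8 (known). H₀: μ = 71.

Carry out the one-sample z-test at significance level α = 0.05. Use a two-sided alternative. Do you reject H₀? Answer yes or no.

reject H₀: no

SE = σ/√n = 8/√33 = 1.3926
z = (x̄−μ₀)/SE = (72.33−71)/1.3926 = 0.9550
p-value (two-sided) = 0.33956
At α=0.05: p ≥ α → fail to reject H₀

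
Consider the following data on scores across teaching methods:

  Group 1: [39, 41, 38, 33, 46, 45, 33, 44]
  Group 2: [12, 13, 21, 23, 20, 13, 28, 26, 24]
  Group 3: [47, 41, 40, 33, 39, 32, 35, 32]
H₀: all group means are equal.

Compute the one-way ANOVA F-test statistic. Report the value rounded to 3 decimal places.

test statistic = 33.377

Group means [39.88, 20.00, 37.38], grand mean 31.920
SSB = Σnᵢ(x̄ᵢ−x̄)² = 2023.090; SSW = ΣΣ(x−x̄ᵢ)² = 666.750
MSB = 2023.090/2 = 1011.5450; MSW = 666.750/22 = 30.3068
F = MSB/MSW = 33.3768
df = (2, 22)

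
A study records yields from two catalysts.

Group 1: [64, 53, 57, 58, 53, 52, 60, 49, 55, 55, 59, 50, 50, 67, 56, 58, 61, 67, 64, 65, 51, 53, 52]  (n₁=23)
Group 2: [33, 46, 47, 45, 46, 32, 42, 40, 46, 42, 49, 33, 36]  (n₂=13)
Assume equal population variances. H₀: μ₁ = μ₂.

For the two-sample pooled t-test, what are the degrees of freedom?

degrees of freedom = 34

df = n₁ + n₂ − 2 = 23 + 13 − 2 = 34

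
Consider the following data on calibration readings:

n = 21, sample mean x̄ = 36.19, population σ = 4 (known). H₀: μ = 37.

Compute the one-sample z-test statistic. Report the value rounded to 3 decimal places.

SE = σ/√n = 4/√21 = 0.8729
z = (x̄−μ₀)/SE = (36.19−37)/0.8729 = -0.9280

test statistic = -0.928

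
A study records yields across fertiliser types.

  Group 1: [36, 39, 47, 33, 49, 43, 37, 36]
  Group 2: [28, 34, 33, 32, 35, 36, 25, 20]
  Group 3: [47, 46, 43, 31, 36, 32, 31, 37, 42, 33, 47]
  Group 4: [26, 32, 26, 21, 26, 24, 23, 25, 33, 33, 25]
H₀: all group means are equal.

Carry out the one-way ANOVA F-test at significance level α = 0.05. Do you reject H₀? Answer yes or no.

reject H₀: yes

Group means [40.00, 30.38, 38.64, 26.73], grand mean 33.737
SSB = Σnᵢ(x̄ᵢ−x̄)² = 1208.766; SSW = ΣΣ(x−x̄ᵢ)² = 1042.602
MSB = 1208.766/3 = 402.9220; MSW = 1042.602/34 = 30.6648
F = MSB/MSW = 13.1396
df = (3, 34)
p-value (upper-tail) = 0.00001
At α=0.05: p < α → reject H₀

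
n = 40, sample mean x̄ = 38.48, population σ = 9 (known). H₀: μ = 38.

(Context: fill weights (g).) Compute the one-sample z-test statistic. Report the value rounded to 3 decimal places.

SE = σ/√n = 9/√40 = 1.4230
z = (x̄−μ₀)/SE = (38.48−38)/1.4230 = 0.3373

test statistic = 0.337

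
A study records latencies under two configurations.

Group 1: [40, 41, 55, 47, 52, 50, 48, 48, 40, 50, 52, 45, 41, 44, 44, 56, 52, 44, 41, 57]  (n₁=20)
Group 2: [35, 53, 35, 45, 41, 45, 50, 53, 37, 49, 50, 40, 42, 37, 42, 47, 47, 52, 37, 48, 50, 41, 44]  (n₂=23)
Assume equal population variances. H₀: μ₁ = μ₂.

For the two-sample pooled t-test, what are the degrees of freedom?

degrees of freedom = 41

df = n₁ + n₂ − 2 = 20 + 23 − 2 = 41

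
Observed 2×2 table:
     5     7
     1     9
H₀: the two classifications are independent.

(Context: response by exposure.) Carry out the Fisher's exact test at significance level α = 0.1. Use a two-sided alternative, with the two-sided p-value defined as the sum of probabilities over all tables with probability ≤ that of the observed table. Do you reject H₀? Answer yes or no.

Margins: r₁=12, r₂=10, c₁=6, c₂=16, n=22
p_obs = C(12,5)·C(10,1)/C(22,6); sum pmf over tables with pmf ≤ p_obs
p-value (two-sided) = 0.16188
At α=0.1: p ≥ α → fail to reject H₀

reject H₀: no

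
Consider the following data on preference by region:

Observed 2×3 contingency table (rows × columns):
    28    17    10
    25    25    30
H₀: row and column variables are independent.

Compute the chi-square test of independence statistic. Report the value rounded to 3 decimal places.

Row totals [55, 80], col totals [53, 42, 40], n=135
χ² = (28−21.59)²/21.59 + (17−17.11)²/17.11 + (10−16.30)²/16.30 + (25−31.41)²/31.41 + (25−24.89)²/24.89 + (30−23.70)²/23.70 = 7.3148
df = 2

test statistic = 7.315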